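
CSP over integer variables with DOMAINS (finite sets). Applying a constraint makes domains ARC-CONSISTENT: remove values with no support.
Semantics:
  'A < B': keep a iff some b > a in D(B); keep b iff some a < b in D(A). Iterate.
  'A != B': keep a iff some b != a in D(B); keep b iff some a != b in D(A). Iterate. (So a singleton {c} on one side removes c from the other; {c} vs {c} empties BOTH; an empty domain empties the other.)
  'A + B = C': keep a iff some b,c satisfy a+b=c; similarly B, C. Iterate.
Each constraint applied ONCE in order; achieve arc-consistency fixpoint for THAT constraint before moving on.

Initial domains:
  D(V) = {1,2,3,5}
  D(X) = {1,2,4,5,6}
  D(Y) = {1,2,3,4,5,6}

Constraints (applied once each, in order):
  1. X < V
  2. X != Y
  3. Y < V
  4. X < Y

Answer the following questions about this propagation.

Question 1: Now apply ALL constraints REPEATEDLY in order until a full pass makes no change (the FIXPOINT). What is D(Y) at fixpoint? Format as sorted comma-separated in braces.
Answer: {2,3,4}

Derivation:
pass 0 (initial): D(Y)={1,2,3,4,5,6}
pass 1: V {1,2,3,5}->{2,3,5}; X {1,2,4,5,6}->{1,2}; Y {1,2,3,4,5,6}->{2,3,4}
pass 2: V {2,3,5}->{3,5}
pass 3: no change
Fixpoint after 3 passes: D(Y) = {2,3,4}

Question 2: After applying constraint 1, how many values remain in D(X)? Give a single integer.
Constraint 1 (X < V) on D(X)={1,2,4,5,6} D(V)={1,2,3,5}: X {1,2,4,5,6}->{1,2,4}; V {1,2,3,5}->{2,3,5}
So after constraint 1: D(X)={1,2,4}, size = 3

Answer: 3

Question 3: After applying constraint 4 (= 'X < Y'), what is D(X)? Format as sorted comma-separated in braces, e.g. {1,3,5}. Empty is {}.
Constraint 1 (X < V) on D(X)={1,2,4,5,6} D(V)={1,2,3,5}: X {1,2,4,5,6}->{1,2,4}; V {1,2,3,5}->{2,3,5}
Constraint 2 (X != Y) on D(X)={1,2,4} D(Y)={1,2,3,4,5,6}: no change
Constraint 3 (Y < V) on D(Y)={1,2,3,4,5,6} D(V)={2,3,5}: Y {1,2,3,4,5,6}->{1,2,3,4}
Constraint 4 (X < Y) on D(X)={1,2,4} D(Y)={1,2,3,4}: X {1,2,4}->{1,2}; Y {1,2,3,4}->{2,3,4}
So after constraint 4: D(X) = {1,2}

Answer: {1,2}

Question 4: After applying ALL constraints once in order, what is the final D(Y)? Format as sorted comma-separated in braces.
Constraint 1 (X < V) on D(X)={1,2,4,5,6} D(V)={1,2,3,5}: X {1,2,4,5,6}->{1,2,4}; V {1,2,3,5}->{2,3,5}
Constraint 2 (X != Y) on D(X)={1,2,4} D(Y)={1,2,3,4,5,6}: no change
Constraint 3 (Y < V) on D(Y)={1,2,3,4,5,6} D(V)={2,3,5}: Y {1,2,3,4,5,6}->{1,2,3,4}
Constraint 4 (X < Y) on D(X)={1,2,4} D(Y)={1,2,3,4}: X {1,2,4}->{1,2}; Y {1,2,3,4}->{2,3,4}
So after all 4 constraints: D(Y) = {2,3,4}

Answer: {2,3,4}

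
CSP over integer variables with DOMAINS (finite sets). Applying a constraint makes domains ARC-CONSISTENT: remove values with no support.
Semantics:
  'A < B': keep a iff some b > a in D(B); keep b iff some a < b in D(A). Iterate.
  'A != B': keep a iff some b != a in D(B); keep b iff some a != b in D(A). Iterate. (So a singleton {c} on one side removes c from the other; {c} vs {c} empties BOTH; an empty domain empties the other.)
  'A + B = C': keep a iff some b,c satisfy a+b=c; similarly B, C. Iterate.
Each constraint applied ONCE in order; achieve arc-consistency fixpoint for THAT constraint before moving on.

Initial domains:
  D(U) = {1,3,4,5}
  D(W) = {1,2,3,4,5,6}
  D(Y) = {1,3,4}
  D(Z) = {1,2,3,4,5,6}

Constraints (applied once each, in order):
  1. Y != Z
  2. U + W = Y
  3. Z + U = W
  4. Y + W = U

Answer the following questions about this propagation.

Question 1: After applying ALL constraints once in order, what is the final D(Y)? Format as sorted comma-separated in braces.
Constraint 1 (Y != Z) on D(Y)={1,3,4} D(Z)={1,2,3,4,5,6}: no change
Constraint 2 (U + W = Y) on D(U)={1,3,4,5} D(W)={1,2,3,4,5,6} D(Y)={1,3,4}: U {1,3,4,5}->{1,3}; W {1,2,3,4,5,6}->{1,2,3}; Y {1,3,4}->{3,4}
Constraint 3 (Z + U = W) on D(Z)={1,2,3,4,5,6} D(U)={1,3} D(W)={1,2,3}: Z {1,2,3,4,5,6}->{1,2}; U {1,3}->{1}; W {1,2,3}->{2,3}
Constraint 4 (Y + W = U) on D(Y)={3,4} D(W)={2,3} D(U)={1}: Y {3,4}->{}; W {2,3}->{}; U {1}->{}
So after all 4 constraints: D(Y) = {}

Answer: {}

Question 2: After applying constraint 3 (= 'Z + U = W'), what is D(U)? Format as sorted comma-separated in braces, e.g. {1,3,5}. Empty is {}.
Constraint 1 (Y != Z) on D(Y)={1,3,4} D(Z)={1,2,3,4,5,6}: no change
Constraint 2 (U + W = Y) on D(U)={1,3,4,5} D(W)={1,2,3,4,5,6} D(Y)={1,3,4}: U {1,3,4,5}->{1,3}; W {1,2,3,4,5,6}->{1,2,3}; Y {1,3,4}->{3,4}
Constraint 3 (Z + U = W) on D(Z)={1,2,3,4,5,6} D(U)={1,3} D(W)={1,2,3}: Z {1,2,3,4,5,6}->{1,2}; U {1,3}->{1}; W {1,2,3}->{2,3}
So after constraint 3: D(U) = {1}

Answer: {1}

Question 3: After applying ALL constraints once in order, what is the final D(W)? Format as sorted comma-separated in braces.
Constraint 1 (Y != Z) on D(Y)={1,3,4} D(Z)={1,2,3,4,5,6}: no change
Constraint 2 (U + W = Y) on D(U)={1,3,4,5} D(W)={1,2,3,4,5,6} D(Y)={1,3,4}: U {1,3,4,5}->{1,3}; W {1,2,3,4,5,6}->{1,2,3}; Y {1,3,4}->{3,4}
Constraint 3 (Z + U = W) on D(Z)={1,2,3,4,5,6} D(U)={1,3} D(W)={1,2,3}: Z {1,2,3,4,5,6}->{1,2}; U {1,3}->{1}; W {1,2,3}->{2,3}
Constraint 4 (Y + W = U) on D(Y)={3,4} D(W)={2,3} D(U)={1}: Y {3,4}->{}; W {2,3}->{}; U {1}->{}
So after all 4 constraints: D(W) = {}

Answer: {}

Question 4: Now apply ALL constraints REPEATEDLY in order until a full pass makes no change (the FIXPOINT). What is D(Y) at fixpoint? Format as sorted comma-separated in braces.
pass 0 (initial): D(Y)={1,3,4}
pass 1: U {1,3,4,5}->{}; W {1,2,3,4,5,6}->{}; Y {1,3,4}->{}; Z {1,2,3,4,5,6}->{1,2}
pass 2: Z {1,2}->{}
pass 3: no change
Fixpoint after 3 passes: D(Y) = {}

Answer: {}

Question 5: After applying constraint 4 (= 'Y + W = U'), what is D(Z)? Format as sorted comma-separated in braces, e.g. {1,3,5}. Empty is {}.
Answer: {1,2}

Derivation:
Constraint 1 (Y != Z) on D(Y)={1,3,4} D(Z)={1,2,3,4,5,6}: no change
Constraint 2 (U + W = Y) on D(U)={1,3,4,5} D(W)={1,2,3,4,5,6} D(Y)={1,3,4}: U {1,3,4,5}->{1,3}; W {1,2,3,4,5,6}->{1,2,3}; Y {1,3,4}->{3,4}
Constraint 3 (Z + U = W) on D(Z)={1,2,3,4,5,6} D(U)={1,3} D(W)={1,2,3}: Z {1,2,3,4,5,6}->{1,2}; U {1,3}->{1}; W {1,2,3}->{2,3}
Constraint 4 (Y + W = U) on D(Y)={3,4} D(W)={2,3} D(U)={1}: Y {3,4}->{}; W {2,3}->{}; U {1}->{}
So after constraint 4: D(Z) = {1,2}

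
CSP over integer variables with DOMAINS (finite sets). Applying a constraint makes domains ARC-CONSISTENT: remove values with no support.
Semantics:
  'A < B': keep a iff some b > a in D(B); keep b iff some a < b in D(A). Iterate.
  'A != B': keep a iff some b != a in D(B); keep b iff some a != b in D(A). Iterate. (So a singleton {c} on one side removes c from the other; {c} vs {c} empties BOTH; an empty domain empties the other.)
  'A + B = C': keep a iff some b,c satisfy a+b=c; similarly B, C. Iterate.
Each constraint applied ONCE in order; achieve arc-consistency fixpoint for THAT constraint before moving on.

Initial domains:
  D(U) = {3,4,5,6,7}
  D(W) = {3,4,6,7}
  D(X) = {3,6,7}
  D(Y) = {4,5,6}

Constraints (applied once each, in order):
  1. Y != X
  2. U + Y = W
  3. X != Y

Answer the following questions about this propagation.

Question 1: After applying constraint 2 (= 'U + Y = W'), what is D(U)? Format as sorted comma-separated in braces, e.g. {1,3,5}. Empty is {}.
Constraint 1 (Y != X) on D(Y)={4,5,6} D(X)={3,6,7}: no change
Constraint 2 (U + Y = W) on D(U)={3,4,5,6,7} D(Y)={4,5,6} D(W)={3,4,6,7}: U {3,4,5,6,7}->{3}; Y {4,5,6}->{4}; W {3,4,6,7}->{7}
So after constraint 2: D(U) = {3}

Answer: {3}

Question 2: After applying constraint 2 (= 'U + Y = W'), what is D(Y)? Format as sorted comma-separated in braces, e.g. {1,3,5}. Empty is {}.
Constraint 1 (Y != X) on D(Y)={4,5,6} D(X)={3,6,7}: no change
Constraint 2 (U + Y = W) on D(U)={3,4,5,6,7} D(Y)={4,5,6} D(W)={3,4,6,7}: U {3,4,5,6,7}->{3}; Y {4,5,6}->{4}; W {3,4,6,7}->{7}
So after constraint 2: D(Y) = {4}

Answer: {4}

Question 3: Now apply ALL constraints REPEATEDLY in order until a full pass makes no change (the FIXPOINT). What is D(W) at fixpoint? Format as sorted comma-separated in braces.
Answer: {7}

Derivation:
pass 0 (initial): D(W)={3,4,6,7}
pass 1: U {3,4,5,6,7}->{3}; W {3,4,6,7}->{7}; Y {4,5,6}->{4}
pass 2: no change
Fixpoint after 2 passes: D(W) = {7}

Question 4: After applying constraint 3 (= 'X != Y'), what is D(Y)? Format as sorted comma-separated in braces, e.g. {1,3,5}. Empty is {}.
Constraint 1 (Y != X) on D(Y)={4,5,6} D(X)={3,6,7}: no change
Constraint 2 (U + Y = W) on D(U)={3,4,5,6,7} D(Y)={4,5,6} D(W)={3,4,6,7}: U {3,4,5,6,7}->{3}; Y {4,5,6}->{4}; W {3,4,6,7}->{7}
Constraint 3 (X != Y) on D(X)={3,6,7} D(Y)={4}: no change
So after constraint 3: D(Y) = {4}

Answer: {4}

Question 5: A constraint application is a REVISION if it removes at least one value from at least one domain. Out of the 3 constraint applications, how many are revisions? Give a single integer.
Constraint 1 (Y != X) on D(Y)={4,5,6} D(X)={3,6,7}: no change => not a revision
Constraint 2 (U + Y = W) on D(U)={3,4,5,6,7} D(Y)={4,5,6} D(W)={3,4,6,7}: U {3,4,5,6,7}->{3}; Y {4,5,6}->{4}; W {3,4,6,7}->{7} => REVISION
Constraint 3 (X != Y) on D(X)={3,6,7} D(Y)={4}: no change => not a revision
Total revisions = 1

Answer: 1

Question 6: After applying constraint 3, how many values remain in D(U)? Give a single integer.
Constraint 1 (Y != X) on D(Y)={4,5,6} D(X)={3,6,7}: no change
Constraint 2 (U + Y = W) on D(U)={3,4,5,6,7} D(Y)={4,5,6} D(W)={3,4,6,7}: U {3,4,5,6,7}->{3}; Y {4,5,6}->{4}; W {3,4,6,7}->{7}
Constraint 3 (X != Y) on D(X)={3,6,7} D(Y)={4}: no change
So after constraint 3: D(U)={3}, size = 1

Answer: 1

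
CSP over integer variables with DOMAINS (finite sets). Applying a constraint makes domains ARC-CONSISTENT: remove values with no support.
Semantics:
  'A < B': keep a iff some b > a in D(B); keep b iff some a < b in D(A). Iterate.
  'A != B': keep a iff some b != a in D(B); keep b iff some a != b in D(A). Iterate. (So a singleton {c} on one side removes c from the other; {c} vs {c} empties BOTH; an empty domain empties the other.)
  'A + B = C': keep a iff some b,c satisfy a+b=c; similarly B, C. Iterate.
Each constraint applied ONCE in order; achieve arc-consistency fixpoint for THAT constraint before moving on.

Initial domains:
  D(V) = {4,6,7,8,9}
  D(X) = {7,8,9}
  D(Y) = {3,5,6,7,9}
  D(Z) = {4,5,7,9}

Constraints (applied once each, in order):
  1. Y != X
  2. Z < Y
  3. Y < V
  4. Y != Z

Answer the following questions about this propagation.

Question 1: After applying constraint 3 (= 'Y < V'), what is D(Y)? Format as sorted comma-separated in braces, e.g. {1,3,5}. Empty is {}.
Constraint 1 (Y != X) on D(Y)={3,5,6,7,9} D(X)={7,8,9}: no change
Constraint 2 (Z < Y) on D(Z)={4,5,7,9} D(Y)={3,5,6,7,9}: Z {4,5,7,9}->{4,5,7}; Y {3,5,6,7,9}->{5,6,7,9}
Constraint 3 (Y < V) on D(Y)={5,6,7,9} D(V)={4,6,7,8,9}: Y {5,6,7,9}->{5,6,7}; V {4,6,7,8,9}->{6,7,8,9}
So after constraint 3: D(Y) = {5,6,7}

Answer: {5,6,7}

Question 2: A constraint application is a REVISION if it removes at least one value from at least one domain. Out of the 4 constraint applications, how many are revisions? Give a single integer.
Constraint 1 (Y != X) on D(Y)={3,5,6,7,9} D(X)={7,8,9}: no change => not a revision
Constraint 2 (Z < Y) on D(Z)={4,5,7,9} D(Y)={3,5,6,7,9}: Z {4,5,7,9}->{4,5,7}; Y {3,5,6,7,9}->{5,6,7,9} => REVISION
Constraint 3 (Y < V) on D(Y)={5,6,7,9} D(V)={4,6,7,8,9}: Y {5,6,7,9}->{5,6,7}; V {4,6,7,8,9}->{6,7,8,9} => REVISION
Constraint 4 (Y != Z) on D(Y)={5,6,7} D(Z)={4,5,7}: no change => not a revision
Total revisions = 2

Answer: 2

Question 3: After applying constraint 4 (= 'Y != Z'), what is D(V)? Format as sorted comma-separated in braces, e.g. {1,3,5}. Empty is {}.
Constraint 1 (Y != X) on D(Y)={3,5,6,7,9} D(X)={7,8,9}: no change
Constraint 2 (Z < Y) on D(Z)={4,5,7,9} D(Y)={3,5,6,7,9}: Z {4,5,7,9}->{4,5,7}; Y {3,5,6,7,9}->{5,6,7,9}
Constraint 3 (Y < V) on D(Y)={5,6,7,9} D(V)={4,6,7,8,9}: Y {5,6,7,9}->{5,6,7}; V {4,6,7,8,9}->{6,7,8,9}
Constraint 4 (Y != Z) on D(Y)={5,6,7} D(Z)={4,5,7}: no change
So after constraint 4: D(V) = {6,7,8,9}

Answer: {6,7,8,9}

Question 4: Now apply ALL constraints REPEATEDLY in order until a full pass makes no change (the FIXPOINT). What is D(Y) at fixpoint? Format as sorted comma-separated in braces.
pass 0 (initial): D(Y)={3,5,6,7,9}
pass 1: V {4,6,7,8,9}->{6,7,8,9}; Y {3,5,6,7,9}->{5,6,7}; Z {4,5,7,9}->{4,5,7}
pass 2: Z {4,5,7}->{4,5}
pass 3: no change
Fixpoint after 3 passes: D(Y) = {5,6,7}

Answer: {5,6,7}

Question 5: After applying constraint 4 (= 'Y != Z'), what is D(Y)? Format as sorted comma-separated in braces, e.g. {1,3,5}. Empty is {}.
Constraint 1 (Y != X) on D(Y)={3,5,6,7,9} D(X)={7,8,9}: no change
Constraint 2 (Z < Y) on D(Z)={4,5,7,9} D(Y)={3,5,6,7,9}: Z {4,5,7,9}->{4,5,7}; Y {3,5,6,7,9}->{5,6,7,9}
Constraint 3 (Y < V) on D(Y)={5,6,7,9} D(V)={4,6,7,8,9}: Y {5,6,7,9}->{5,6,7}; V {4,6,7,8,9}->{6,7,8,9}
Constraint 4 (Y != Z) on D(Y)={5,6,7} D(Z)={4,5,7}: no change
So after constraint 4: D(Y) = {5,6,7}

Answer: {5,6,7}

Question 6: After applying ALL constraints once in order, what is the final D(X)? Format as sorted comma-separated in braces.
Constraint 1 (Y != X) on D(Y)={3,5,6,7,9} D(X)={7,8,9}: no change
Constraint 2 (Z < Y) on D(Z)={4,5,7,9} D(Y)={3,5,6,7,9}: Z {4,5,7,9}->{4,5,7}; Y {3,5,6,7,9}->{5,6,7,9}
Constraint 3 (Y < V) on D(Y)={5,6,7,9} D(V)={4,6,7,8,9}: Y {5,6,7,9}->{5,6,7}; V {4,6,7,8,9}->{6,7,8,9}
Constraint 4 (Y != Z) on D(Y)={5,6,7} D(Z)={4,5,7}: no change
So after all 4 constraints: D(X) = {7,8,9}

Answer: {7,8,9}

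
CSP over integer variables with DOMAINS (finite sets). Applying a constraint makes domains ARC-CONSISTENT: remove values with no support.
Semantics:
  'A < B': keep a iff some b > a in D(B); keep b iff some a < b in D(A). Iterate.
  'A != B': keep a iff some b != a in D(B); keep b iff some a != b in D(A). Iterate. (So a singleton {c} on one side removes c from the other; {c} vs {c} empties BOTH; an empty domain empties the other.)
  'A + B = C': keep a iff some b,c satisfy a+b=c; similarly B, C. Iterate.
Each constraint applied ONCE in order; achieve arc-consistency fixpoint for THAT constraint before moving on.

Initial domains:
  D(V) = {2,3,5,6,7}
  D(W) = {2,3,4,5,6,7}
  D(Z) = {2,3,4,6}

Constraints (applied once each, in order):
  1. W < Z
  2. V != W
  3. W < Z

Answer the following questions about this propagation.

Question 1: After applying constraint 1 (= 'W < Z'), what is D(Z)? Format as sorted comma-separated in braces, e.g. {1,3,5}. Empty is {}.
Constraint 1 (W < Z) on D(W)={2,3,4,5,6,7} D(Z)={2,3,4,6}: W {2,3,4,5,6,7}->{2,3,4,5}; Z {2,3,4,6}->{3,4,6}
So after constraint 1: D(Z) = {3,4,6}

Answer: {3,4,6}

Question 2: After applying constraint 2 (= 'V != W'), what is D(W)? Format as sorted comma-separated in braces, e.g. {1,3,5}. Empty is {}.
Constraint 1 (W < Z) on D(W)={2,3,4,5,6,7} D(Z)={2,3,4,6}: W {2,3,4,5,6,7}->{2,3,4,5}; Z {2,3,4,6}->{3,4,6}
Constraint 2 (V != W) on D(V)={2,3,5,6,7} D(W)={2,3,4,5}: no change
So after constraint 2: D(W) = {2,3,4,5}

Answer: {2,3,4,5}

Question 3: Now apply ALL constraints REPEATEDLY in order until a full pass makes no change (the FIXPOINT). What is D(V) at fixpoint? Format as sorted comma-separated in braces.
Answer: {2,3,5,6,7}

Derivation:
pass 0 (initial): D(V)={2,3,5,6,7}
pass 1: W {2,3,4,5,6,7}->{2,3,4,5}; Z {2,3,4,6}->{3,4,6}
pass 2: no change
Fixpoint after 2 passes: D(V) = {2,3,5,6,7}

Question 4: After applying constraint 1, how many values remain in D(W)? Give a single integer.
Answer: 4

Derivation:
Constraint 1 (W < Z) on D(W)={2,3,4,5,6,7} D(Z)={2,3,4,6}: W {2,3,4,5,6,7}->{2,3,4,5}; Z {2,3,4,6}->{3,4,6}
So after constraint 1: D(W)={2,3,4,5}, size = 4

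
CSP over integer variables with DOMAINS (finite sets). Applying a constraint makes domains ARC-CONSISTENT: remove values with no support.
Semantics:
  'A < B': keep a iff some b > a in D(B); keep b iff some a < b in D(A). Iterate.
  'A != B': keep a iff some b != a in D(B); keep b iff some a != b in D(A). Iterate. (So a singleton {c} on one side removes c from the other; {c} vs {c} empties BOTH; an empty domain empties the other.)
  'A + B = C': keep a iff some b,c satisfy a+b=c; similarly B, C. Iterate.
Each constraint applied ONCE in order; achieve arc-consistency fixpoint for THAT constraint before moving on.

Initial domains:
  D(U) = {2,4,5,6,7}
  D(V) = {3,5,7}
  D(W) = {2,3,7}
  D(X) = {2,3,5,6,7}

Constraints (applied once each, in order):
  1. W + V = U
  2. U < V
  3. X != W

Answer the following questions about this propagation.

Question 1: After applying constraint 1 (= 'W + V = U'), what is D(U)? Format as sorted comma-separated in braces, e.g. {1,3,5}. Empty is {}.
Answer: {5,6,7}

Derivation:
Constraint 1 (W + V = U) on D(W)={2,3,7} D(V)={3,5,7} D(U)={2,4,5,6,7}: W {2,3,7}->{2,3}; V {3,5,7}->{3,5}; U {2,4,5,6,7}->{5,6,7}
So after constraint 1: D(U) = {5,6,7}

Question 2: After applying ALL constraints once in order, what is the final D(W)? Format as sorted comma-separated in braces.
Answer: {2,3}

Derivation:
Constraint 1 (W + V = U) on D(W)={2,3,7} D(V)={3,5,7} D(U)={2,4,5,6,7}: W {2,3,7}->{2,3}; V {3,5,7}->{3,5}; U {2,4,5,6,7}->{5,6,7}
Constraint 2 (U < V) on D(U)={5,6,7} D(V)={3,5}: U {5,6,7}->{}; V {3,5}->{}
Constraint 3 (X != W) on D(X)={2,3,5,6,7} D(W)={2,3}: no change
So after all 3 constraints: D(W) = {2,3}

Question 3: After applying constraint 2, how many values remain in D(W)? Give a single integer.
Constraint 1 (W + V = U) on D(W)={2,3,7} D(V)={3,5,7} D(U)={2,4,5,6,7}: W {2,3,7}->{2,3}; V {3,5,7}->{3,5}; U {2,4,5,6,7}->{5,6,7}
Constraint 2 (U < V) on D(U)={5,6,7} D(V)={3,5}: U {5,6,7}->{}; V {3,5}->{}
So after constraint 2: D(W)={2,3}, size = 2

Answer: 2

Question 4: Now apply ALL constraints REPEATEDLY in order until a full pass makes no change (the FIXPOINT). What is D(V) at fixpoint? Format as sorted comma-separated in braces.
pass 0 (initial): D(V)={3,5,7}
pass 1: U {2,4,5,6,7}->{}; V {3,5,7}->{}; W {2,3,7}->{2,3}
pass 2: W {2,3}->{}; X {2,3,5,6,7}->{}
pass 3: no change
Fixpoint after 3 passes: D(V) = {}

Answer: {}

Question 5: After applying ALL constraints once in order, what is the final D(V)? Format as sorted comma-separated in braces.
Constraint 1 (W + V = U) on D(W)={2,3,7} D(V)={3,5,7} D(U)={2,4,5,6,7}: W {2,3,7}->{2,3}; V {3,5,7}->{3,5}; U {2,4,5,6,7}->{5,6,7}
Constraint 2 (U < V) on D(U)={5,6,7} D(V)={3,5}: U {5,6,7}->{}; V {3,5}->{}
Constraint 3 (X != W) on D(X)={2,3,5,6,7} D(W)={2,3}: no change
So after all 3 constraints: D(V) = {}

Answer: {}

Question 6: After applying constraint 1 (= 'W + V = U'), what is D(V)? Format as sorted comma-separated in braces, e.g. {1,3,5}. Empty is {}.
Answer: {3,5}

Derivation:
Constraint 1 (W + V = U) on D(W)={2,3,7} D(V)={3,5,7} D(U)={2,4,5,6,7}: W {2,3,7}->{2,3}; V {3,5,7}->{3,5}; U {2,4,5,6,7}->{5,6,7}
So after constraint 1: D(V) = {3,5}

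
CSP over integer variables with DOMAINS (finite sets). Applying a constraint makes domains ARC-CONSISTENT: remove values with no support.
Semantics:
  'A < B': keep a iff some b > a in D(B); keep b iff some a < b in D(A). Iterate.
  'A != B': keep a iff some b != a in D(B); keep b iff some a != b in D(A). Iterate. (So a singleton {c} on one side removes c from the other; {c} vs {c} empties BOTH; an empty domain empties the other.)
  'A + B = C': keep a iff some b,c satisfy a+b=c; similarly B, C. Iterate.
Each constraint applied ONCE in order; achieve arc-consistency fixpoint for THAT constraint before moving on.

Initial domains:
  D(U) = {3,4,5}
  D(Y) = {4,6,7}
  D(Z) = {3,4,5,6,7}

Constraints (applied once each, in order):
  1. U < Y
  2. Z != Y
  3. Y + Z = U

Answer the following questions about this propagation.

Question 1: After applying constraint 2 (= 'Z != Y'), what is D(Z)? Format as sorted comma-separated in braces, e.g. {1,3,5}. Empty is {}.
Constraint 1 (U < Y) on D(U)={3,4,5} D(Y)={4,6,7}: no change
Constraint 2 (Z != Y) on D(Z)={3,4,5,6,7} D(Y)={4,6,7}: no change
So after constraint 2: D(Z) = {3,4,5,6,7}

Answer: {3,4,5,6,7}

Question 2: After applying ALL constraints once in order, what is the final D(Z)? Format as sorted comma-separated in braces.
Constraint 1 (U < Y) on D(U)={3,4,5} D(Y)={4,6,7}: no change
Constraint 2 (Z != Y) on D(Z)={3,4,5,6,7} D(Y)={4,6,7}: no change
Constraint 3 (Y + Z = U) on D(Y)={4,6,7} D(Z)={3,4,5,6,7} D(U)={3,4,5}: Y {4,6,7}->{}; Z {3,4,5,6,7}->{}; U {3,4,5}->{}
So after all 3 constraints: D(Z) = {}

Answer: {}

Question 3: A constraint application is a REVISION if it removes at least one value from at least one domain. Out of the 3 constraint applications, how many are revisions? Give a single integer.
Answer: 1

Derivation:
Constraint 1 (U < Y) on D(U)={3,4,5} D(Y)={4,6,7}: no change => not a revision
Constraint 2 (Z != Y) on D(Z)={3,4,5,6,7} D(Y)={4,6,7}: no change => not a revision
Constraint 3 (Y + Z = U) on D(Y)={4,6,7} D(Z)={3,4,5,6,7} D(U)={3,4,5}: Y {4,6,7}->{}; Z {3,4,5,6,7}->{}; U {3,4,5}->{} => REVISION
Total revisions = 1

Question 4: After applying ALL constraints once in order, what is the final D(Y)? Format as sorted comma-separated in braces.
Constraint 1 (U < Y) on D(U)={3,4,5} D(Y)={4,6,7}: no change
Constraint 2 (Z != Y) on D(Z)={3,4,5,6,7} D(Y)={4,6,7}: no change
Constraint 3 (Y + Z = U) on D(Y)={4,6,7} D(Z)={3,4,5,6,7} D(U)={3,4,5}: Y {4,6,7}->{}; Z {3,4,5,6,7}->{}; U {3,4,5}->{}
So after all 3 constraints: D(Y) = {}

Answer: {}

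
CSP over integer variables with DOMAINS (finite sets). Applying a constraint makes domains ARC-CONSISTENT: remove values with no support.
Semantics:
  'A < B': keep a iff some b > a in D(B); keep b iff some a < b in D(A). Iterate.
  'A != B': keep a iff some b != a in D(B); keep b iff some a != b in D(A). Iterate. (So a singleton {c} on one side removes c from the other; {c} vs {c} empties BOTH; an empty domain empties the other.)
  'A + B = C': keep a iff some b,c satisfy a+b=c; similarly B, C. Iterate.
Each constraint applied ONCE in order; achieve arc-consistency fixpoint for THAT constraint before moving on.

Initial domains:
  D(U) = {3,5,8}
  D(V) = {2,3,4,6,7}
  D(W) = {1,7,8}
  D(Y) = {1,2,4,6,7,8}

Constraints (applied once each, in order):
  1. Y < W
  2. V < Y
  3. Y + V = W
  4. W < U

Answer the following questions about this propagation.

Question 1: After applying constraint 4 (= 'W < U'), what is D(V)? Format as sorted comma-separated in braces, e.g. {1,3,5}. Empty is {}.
Answer: {2,3,4}

Derivation:
Constraint 1 (Y < W) on D(Y)={1,2,4,6,7,8} D(W)={1,7,8}: Y {1,2,4,6,7,8}->{1,2,4,6,7}; W {1,7,8}->{7,8}
Constraint 2 (V < Y) on D(V)={2,3,4,6,7} D(Y)={1,2,4,6,7}: V {2,3,4,6,7}->{2,3,4,6}; Y {1,2,4,6,7}->{4,6,7}
Constraint 3 (Y + V = W) on D(Y)={4,6,7} D(V)={2,3,4,6} D(W)={7,8}: Y {4,6,7}->{4,6}; V {2,3,4,6}->{2,3,4}
Constraint 4 (W < U) on D(W)={7,8} D(U)={3,5,8}: W {7,8}->{7}; U {3,5,8}->{8}
So after constraint 4: D(V) = {2,3,4}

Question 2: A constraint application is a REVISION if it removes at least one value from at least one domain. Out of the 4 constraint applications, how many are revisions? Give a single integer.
Answer: 4

Derivation:
Constraint 1 (Y < W) on D(Y)={1,2,4,6,7,8} D(W)={1,7,8}: Y {1,2,4,6,7,8}->{1,2,4,6,7}; W {1,7,8}->{7,8} => REVISION
Constraint 2 (V < Y) on D(V)={2,3,4,6,7} D(Y)={1,2,4,6,7}: V {2,3,4,6,7}->{2,3,4,6}; Y {1,2,4,6,7}->{4,6,7} => REVISION
Constraint 3 (Y + V = W) on D(Y)={4,6,7} D(V)={2,3,4,6} D(W)={7,8}: Y {4,6,7}->{4,6}; V {2,3,4,6}->{2,3,4} => REVISION
Constraint 4 (W < U) on D(W)={7,8} D(U)={3,5,8}: W {7,8}->{7}; U {3,5,8}->{8} => REVISION
Total revisions = 4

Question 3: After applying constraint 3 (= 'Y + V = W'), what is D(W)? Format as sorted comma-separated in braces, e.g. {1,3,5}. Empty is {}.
Constraint 1 (Y < W) on D(Y)={1,2,4,6,7,8} D(W)={1,7,8}: Y {1,2,4,6,7,8}->{1,2,4,6,7}; W {1,7,8}->{7,8}
Constraint 2 (V < Y) on D(V)={2,3,4,6,7} D(Y)={1,2,4,6,7}: V {2,3,4,6,7}->{2,3,4,6}; Y {1,2,4,6,7}->{4,6,7}
Constraint 3 (Y + V = W) on D(Y)={4,6,7} D(V)={2,3,4,6} D(W)={7,8}: Y {4,6,7}->{4,6}; V {2,3,4,6}->{2,3,4}
So after constraint 3: D(W) = {7,8}

Answer: {7,8}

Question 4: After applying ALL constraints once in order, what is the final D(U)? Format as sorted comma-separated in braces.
Answer: {8}

Derivation:
Constraint 1 (Y < W) on D(Y)={1,2,4,6,7,8} D(W)={1,7,8}: Y {1,2,4,6,7,8}->{1,2,4,6,7}; W {1,7,8}->{7,8}
Constraint 2 (V < Y) on D(V)={2,3,4,6,7} D(Y)={1,2,4,6,7}: V {2,3,4,6,7}->{2,3,4,6}; Y {1,2,4,6,7}->{4,6,7}
Constraint 3 (Y + V = W) on D(Y)={4,6,7} D(V)={2,3,4,6} D(W)={7,8}: Y {4,6,7}->{4,6}; V {2,3,4,6}->{2,3,4}
Constraint 4 (W < U) on D(W)={7,8} D(U)={3,5,8}: W {7,8}->{7}; U {3,5,8}->{8}
So after all 4 constraints: D(U) = {8}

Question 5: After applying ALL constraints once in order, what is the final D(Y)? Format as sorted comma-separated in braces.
Constraint 1 (Y < W) on D(Y)={1,2,4,6,7,8} D(W)={1,7,8}: Y {1,2,4,6,7,8}->{1,2,4,6,7}; W {1,7,8}->{7,8}
Constraint 2 (V < Y) on D(V)={2,3,4,6,7} D(Y)={1,2,4,6,7}: V {2,3,4,6,7}->{2,3,4,6}; Y {1,2,4,6,7}->{4,6,7}
Constraint 3 (Y + V = W) on D(Y)={4,6,7} D(V)={2,3,4,6} D(W)={7,8}: Y {4,6,7}->{4,6}; V {2,3,4,6}->{2,3,4}
Constraint 4 (W < U) on D(W)={7,8} D(U)={3,5,8}: W {7,8}->{7}; U {3,5,8}->{8}
So after all 4 constraints: D(Y) = {4,6}

Answer: {4,6}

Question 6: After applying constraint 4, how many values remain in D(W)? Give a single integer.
Answer: 1

Derivation:
Constraint 1 (Y < W) on D(Y)={1,2,4,6,7,8} D(W)={1,7,8}: Y {1,2,4,6,7,8}->{1,2,4,6,7}; W {1,7,8}->{7,8}
Constraint 2 (V < Y) on D(V)={2,3,4,6,7} D(Y)={1,2,4,6,7}: V {2,3,4,6,7}->{2,3,4,6}; Y {1,2,4,6,7}->{4,6,7}
Constraint 3 (Y + V = W) on D(Y)={4,6,7} D(V)={2,3,4,6} D(W)={7,8}: Y {4,6,7}->{4,6}; V {2,3,4,6}->{2,3,4}
Constraint 4 (W < U) on D(W)={7,8} D(U)={3,5,8}: W {7,8}->{7}; U {3,5,8}->{8}
So after constraint 4: D(W)={7}, size = 1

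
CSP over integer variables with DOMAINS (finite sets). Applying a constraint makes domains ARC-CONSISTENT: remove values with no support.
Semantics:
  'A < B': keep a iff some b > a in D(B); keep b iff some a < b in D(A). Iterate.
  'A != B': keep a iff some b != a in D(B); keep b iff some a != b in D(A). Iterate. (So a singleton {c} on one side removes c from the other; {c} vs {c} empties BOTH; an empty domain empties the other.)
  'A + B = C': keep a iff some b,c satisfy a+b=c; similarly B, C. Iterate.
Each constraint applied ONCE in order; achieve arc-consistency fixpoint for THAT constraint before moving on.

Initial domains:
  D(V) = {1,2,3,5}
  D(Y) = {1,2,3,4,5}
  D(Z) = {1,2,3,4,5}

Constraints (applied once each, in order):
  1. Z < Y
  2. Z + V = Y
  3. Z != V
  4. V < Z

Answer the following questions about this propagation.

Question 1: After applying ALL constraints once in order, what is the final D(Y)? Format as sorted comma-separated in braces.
Constraint 1 (Z < Y) on D(Z)={1,2,3,4,5} D(Y)={1,2,3,4,5}: Z {1,2,3,4,5}->{1,2,3,4}; Y {1,2,3,4,5}->{2,3,4,5}
Constraint 2 (Z + V = Y) on D(Z)={1,2,3,4} D(V)={1,2,3,5} D(Y)={2,3,4,5}: V {1,2,3,5}->{1,2,3}
Constraint 3 (Z != V) on D(Z)={1,2,3,4} D(V)={1,2,3}: no change
Constraint 4 (V < Z) on D(V)={1,2,3} D(Z)={1,2,3,4}: Z {1,2,3,4}->{2,3,4}
So after all 4 constraints: D(Y) = {2,3,4,5}

Answer: {2,3,4,5}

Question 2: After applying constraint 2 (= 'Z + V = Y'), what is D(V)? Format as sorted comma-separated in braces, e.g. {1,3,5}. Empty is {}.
Answer: {1,2,3}

Derivation:
Constraint 1 (Z < Y) on D(Z)={1,2,3,4,5} D(Y)={1,2,3,4,5}: Z {1,2,3,4,5}->{1,2,3,4}; Y {1,2,3,4,5}->{2,3,4,5}
Constraint 2 (Z + V = Y) on D(Z)={1,2,3,4} D(V)={1,2,3,5} D(Y)={2,3,4,5}: V {1,2,3,5}->{1,2,3}
So after constraint 2: D(V) = {1,2,3}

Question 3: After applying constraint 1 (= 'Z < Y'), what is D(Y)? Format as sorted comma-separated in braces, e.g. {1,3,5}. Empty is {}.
Constraint 1 (Z < Y) on D(Z)={1,2,3,4,5} D(Y)={1,2,3,4,5}: Z {1,2,3,4,5}->{1,2,3,4}; Y {1,2,3,4,5}->{2,3,4,5}
So after constraint 1: D(Y) = {2,3,4,5}

Answer: {2,3,4,5}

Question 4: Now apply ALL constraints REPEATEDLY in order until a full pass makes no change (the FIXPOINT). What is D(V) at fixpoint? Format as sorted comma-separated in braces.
pass 0 (initial): D(V)={1,2,3,5}
pass 1: V {1,2,3,5}->{1,2,3}; Y {1,2,3,4,5}->{2,3,4,5}; Z {1,2,3,4,5}->{2,3,4}
pass 2: Y {2,3,4,5}->{3,4,5}
pass 3: no change
Fixpoint after 3 passes: D(V) = {1,2,3}

Answer: {1,2,3}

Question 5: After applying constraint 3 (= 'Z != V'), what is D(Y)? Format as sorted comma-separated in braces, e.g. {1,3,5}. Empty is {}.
Constraint 1 (Z < Y) on D(Z)={1,2,3,4,5} D(Y)={1,2,3,4,5}: Z {1,2,3,4,5}->{1,2,3,4}; Y {1,2,3,4,5}->{2,3,4,5}
Constraint 2 (Z + V = Y) on D(Z)={1,2,3,4} D(V)={1,2,3,5} D(Y)={2,3,4,5}: V {1,2,3,5}->{1,2,3}
Constraint 3 (Z != V) on D(Z)={1,2,3,4} D(V)={1,2,3}: no change
So after constraint 3: D(Y) = {2,3,4,5}

Answer: {2,3,4,5}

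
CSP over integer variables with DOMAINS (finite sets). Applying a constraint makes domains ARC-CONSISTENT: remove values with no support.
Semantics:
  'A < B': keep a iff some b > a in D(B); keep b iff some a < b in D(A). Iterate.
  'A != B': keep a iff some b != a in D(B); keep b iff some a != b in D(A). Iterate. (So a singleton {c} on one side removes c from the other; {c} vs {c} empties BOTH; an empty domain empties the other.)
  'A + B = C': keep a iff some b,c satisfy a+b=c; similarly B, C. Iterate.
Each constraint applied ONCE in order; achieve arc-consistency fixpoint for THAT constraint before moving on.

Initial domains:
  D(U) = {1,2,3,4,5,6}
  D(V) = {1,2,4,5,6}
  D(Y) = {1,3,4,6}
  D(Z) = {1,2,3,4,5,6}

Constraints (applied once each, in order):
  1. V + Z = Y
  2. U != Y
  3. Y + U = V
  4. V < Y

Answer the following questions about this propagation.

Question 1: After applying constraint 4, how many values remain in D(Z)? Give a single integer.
Answer: 5

Derivation:
Constraint 1 (V + Z = Y) on D(V)={1,2,4,5,6} D(Z)={1,2,3,4,5,6} D(Y)={1,3,4,6}: V {1,2,4,5,6}->{1,2,4,5}; Z {1,2,3,4,5,6}->{1,2,3,4,5}; Y {1,3,4,6}->{3,4,6}
Constraint 2 (U != Y) on D(U)={1,2,3,4,5,6} D(Y)={3,4,6}: no change
Constraint 3 (Y + U = V) on D(Y)={3,4,6} D(U)={1,2,3,4,5,6} D(V)={1,2,4,5}: Y {3,4,6}->{3,4}; U {1,2,3,4,5,6}->{1,2}; V {1,2,4,5}->{4,5}
Constraint 4 (V < Y) on D(V)={4,5} D(Y)={3,4}: V {4,5}->{}; Y {3,4}->{}
So after constraint 4: D(Z)={1,2,3,4,5}, size = 5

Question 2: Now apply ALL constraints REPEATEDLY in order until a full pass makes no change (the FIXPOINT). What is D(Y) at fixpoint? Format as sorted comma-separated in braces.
pass 0 (initial): D(Y)={1,3,4,6}
pass 1: U {1,2,3,4,5,6}->{1,2}; V {1,2,4,5,6}->{}; Y {1,3,4,6}->{}; Z {1,2,3,4,5,6}->{1,2,3,4,5}
pass 2: U {1,2}->{}; Z {1,2,3,4,5}->{}
pass 3: no change
Fixpoint after 3 passes: D(Y) = {}

Answer: {}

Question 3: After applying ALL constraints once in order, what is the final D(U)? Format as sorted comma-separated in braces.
Answer: {1,2}

Derivation:
Constraint 1 (V + Z = Y) on D(V)={1,2,4,5,6} D(Z)={1,2,3,4,5,6} D(Y)={1,3,4,6}: V {1,2,4,5,6}->{1,2,4,5}; Z {1,2,3,4,5,6}->{1,2,3,4,5}; Y {1,3,4,6}->{3,4,6}
Constraint 2 (U != Y) on D(U)={1,2,3,4,5,6} D(Y)={3,4,6}: no change
Constraint 3 (Y + U = V) on D(Y)={3,4,6} D(U)={1,2,3,4,5,6} D(V)={1,2,4,5}: Y {3,4,6}->{3,4}; U {1,2,3,4,5,6}->{1,2}; V {1,2,4,5}->{4,5}
Constraint 4 (V < Y) on D(V)={4,5} D(Y)={3,4}: V {4,5}->{}; Y {3,4}->{}
So after all 4 constraints: D(U) = {1,2}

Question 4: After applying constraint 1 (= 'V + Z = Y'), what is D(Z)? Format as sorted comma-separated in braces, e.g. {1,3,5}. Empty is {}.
Constraint 1 (V + Z = Y) on D(V)={1,2,4,5,6} D(Z)={1,2,3,4,5,6} D(Y)={1,3,4,6}: V {1,2,4,5,6}->{1,2,4,5}; Z {1,2,3,4,5,6}->{1,2,3,4,5}; Y {1,3,4,6}->{3,4,6}
So after constraint 1: D(Z) = {1,2,3,4,5}

Answer: {1,2,3,4,5}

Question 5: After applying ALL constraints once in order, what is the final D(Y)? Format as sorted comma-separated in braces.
Constraint 1 (V + Z = Y) on D(V)={1,2,4,5,6} D(Z)={1,2,3,4,5,6} D(Y)={1,3,4,6}: V {1,2,4,5,6}->{1,2,4,5}; Z {1,2,3,4,5,6}->{1,2,3,4,5}; Y {1,3,4,6}->{3,4,6}
Constraint 2 (U != Y) on D(U)={1,2,3,4,5,6} D(Y)={3,4,6}: no change
Constraint 3 (Y + U = V) on D(Y)={3,4,6} D(U)={1,2,3,4,5,6} D(V)={1,2,4,5}: Y {3,4,6}->{3,4}; U {1,2,3,4,5,6}->{1,2}; V {1,2,4,5}->{4,5}
Constraint 4 (V < Y) on D(V)={4,5} D(Y)={3,4}: V {4,5}->{}; Y {3,4}->{}
So after all 4 constraints: D(Y) = {}

Answer: {}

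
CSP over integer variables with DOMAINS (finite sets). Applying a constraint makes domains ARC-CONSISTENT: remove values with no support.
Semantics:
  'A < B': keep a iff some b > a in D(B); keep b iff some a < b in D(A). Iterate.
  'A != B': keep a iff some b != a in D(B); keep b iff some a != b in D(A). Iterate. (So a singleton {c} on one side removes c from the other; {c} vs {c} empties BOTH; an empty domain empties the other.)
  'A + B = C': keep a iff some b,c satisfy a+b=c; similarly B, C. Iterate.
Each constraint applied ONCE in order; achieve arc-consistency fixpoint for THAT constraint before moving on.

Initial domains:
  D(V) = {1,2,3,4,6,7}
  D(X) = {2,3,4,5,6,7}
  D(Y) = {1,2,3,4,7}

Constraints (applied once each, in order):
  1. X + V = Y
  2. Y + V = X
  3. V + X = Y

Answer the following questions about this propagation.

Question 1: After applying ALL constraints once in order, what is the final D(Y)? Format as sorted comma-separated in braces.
Answer: {}

Derivation:
Constraint 1 (X + V = Y) on D(X)={2,3,4,5,6,7} D(V)={1,2,3,4,6,7} D(Y)={1,2,3,4,7}: X {2,3,4,5,6,7}->{2,3,4,5,6}; V {1,2,3,4,6,7}->{1,2,3,4}; Y {1,2,3,4,7}->{3,4,7}
Constraint 2 (Y + V = X) on D(Y)={3,4,7} D(V)={1,2,3,4} D(X)={2,3,4,5,6}: Y {3,4,7}->{3,4}; V {1,2,3,4}->{1,2,3}; X {2,3,4,5,6}->{4,5,6}
Constraint 3 (V + X = Y) on D(V)={1,2,3} D(X)={4,5,6} D(Y)={3,4}: V {1,2,3}->{}; X {4,5,6}->{}; Y {3,4}->{}
So after all 3 constraints: D(Y) = {}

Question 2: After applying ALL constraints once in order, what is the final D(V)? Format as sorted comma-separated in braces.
Constraint 1 (X + V = Y) on D(X)={2,3,4,5,6,7} D(V)={1,2,3,4,6,7} D(Y)={1,2,3,4,7}: X {2,3,4,5,6,7}->{2,3,4,5,6}; V {1,2,3,4,6,7}->{1,2,3,4}; Y {1,2,3,4,7}->{3,4,7}
Constraint 2 (Y + V = X) on D(Y)={3,4,7} D(V)={1,2,3,4} D(X)={2,3,4,5,6}: Y {3,4,7}->{3,4}; V {1,2,3,4}->{1,2,3}; X {2,3,4,5,6}->{4,5,6}
Constraint 3 (V + X = Y) on D(V)={1,2,3} D(X)={4,5,6} D(Y)={3,4}: V {1,2,3}->{}; X {4,5,6}->{}; Y {3,4}->{}
So after all 3 constraints: D(V) = {}

Answer: {}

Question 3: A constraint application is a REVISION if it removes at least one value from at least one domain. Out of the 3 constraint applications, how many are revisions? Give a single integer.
Answer: 3

Derivation:
Constraint 1 (X + V = Y) on D(X)={2,3,4,5,6,7} D(V)={1,2,3,4,6,7} D(Y)={1,2,3,4,7}: X {2,3,4,5,6,7}->{2,3,4,5,6}; V {1,2,3,4,6,7}->{1,2,3,4}; Y {1,2,3,4,7}->{3,4,7} => REVISION
Constraint 2 (Y + V = X) on D(Y)={3,4,7} D(V)={1,2,3,4} D(X)={2,3,4,5,6}: Y {3,4,7}->{3,4}; V {1,2,3,4}->{1,2,3}; X {2,3,4,5,6}->{4,5,6} => REVISION
Constraint 3 (V + X = Y) on D(V)={1,2,3} D(X)={4,5,6} D(Y)={3,4}: V {1,2,3}->{}; X {4,5,6}->{}; Y {3,4}->{} => REVISION
Total revisions = 3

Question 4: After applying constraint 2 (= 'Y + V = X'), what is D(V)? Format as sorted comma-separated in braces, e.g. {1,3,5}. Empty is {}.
Answer: {1,2,3}

Derivation:
Constraint 1 (X + V = Y) on D(X)={2,3,4,5,6,7} D(V)={1,2,3,4,6,7} D(Y)={1,2,3,4,7}: X {2,3,4,5,6,7}->{2,3,4,5,6}; V {1,2,3,4,6,7}->{1,2,3,4}; Y {1,2,3,4,7}->{3,4,7}
Constraint 2 (Y + V = X) on D(Y)={3,4,7} D(V)={1,2,3,4} D(X)={2,3,4,5,6}: Y {3,4,7}->{3,4}; V {1,2,3,4}->{1,2,3}; X {2,3,4,5,6}->{4,5,6}
So after constraint 2: D(V) = {1,2,3}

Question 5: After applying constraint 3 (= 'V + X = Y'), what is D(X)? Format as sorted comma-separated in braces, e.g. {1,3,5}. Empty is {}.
Constraint 1 (X + V = Y) on D(X)={2,3,4,5,6,7} D(V)={1,2,3,4,6,7} D(Y)={1,2,3,4,7}: X {2,3,4,5,6,7}->{2,3,4,5,6}; V {1,2,3,4,6,7}->{1,2,3,4}; Y {1,2,3,4,7}->{3,4,7}
Constraint 2 (Y + V = X) on D(Y)={3,4,7} D(V)={1,2,3,4} D(X)={2,3,4,5,6}: Y {3,4,7}->{3,4}; V {1,2,3,4}->{1,2,3}; X {2,3,4,5,6}->{4,5,6}
Constraint 3 (V + X = Y) on D(V)={1,2,3} D(X)={4,5,6} D(Y)={3,4}: V {1,2,3}->{}; X {4,5,6}->{}; Y {3,4}->{}
So after constraint 3: D(X) = {}

Answer: {}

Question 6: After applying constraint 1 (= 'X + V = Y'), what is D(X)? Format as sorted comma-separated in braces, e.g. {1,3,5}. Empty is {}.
Constraint 1 (X + V = Y) on D(X)={2,3,4,5,6,7} D(V)={1,2,3,4,6,7} D(Y)={1,2,3,4,7}: X {2,3,4,5,6,7}->{2,3,4,5,6}; V {1,2,3,4,6,7}->{1,2,3,4}; Y {1,2,3,4,7}->{3,4,7}
So after constraint 1: D(X) = {2,3,4,5,6}

Answer: {2,3,4,5,6}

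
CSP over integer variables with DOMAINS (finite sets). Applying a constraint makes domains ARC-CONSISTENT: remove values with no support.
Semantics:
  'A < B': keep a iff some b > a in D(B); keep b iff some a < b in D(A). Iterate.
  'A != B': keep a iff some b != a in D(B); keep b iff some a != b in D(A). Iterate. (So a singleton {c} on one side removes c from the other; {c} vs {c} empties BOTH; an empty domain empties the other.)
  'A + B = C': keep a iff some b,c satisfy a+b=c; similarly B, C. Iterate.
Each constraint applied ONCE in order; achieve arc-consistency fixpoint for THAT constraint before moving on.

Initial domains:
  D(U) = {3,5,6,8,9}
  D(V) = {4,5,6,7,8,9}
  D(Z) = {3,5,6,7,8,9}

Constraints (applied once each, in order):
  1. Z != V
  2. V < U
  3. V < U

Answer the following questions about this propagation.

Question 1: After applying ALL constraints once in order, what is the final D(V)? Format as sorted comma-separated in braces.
Constraint 1 (Z != V) on D(Z)={3,5,6,7,8,9} D(V)={4,5,6,7,8,9}: no change
Constraint 2 (V < U) on D(V)={4,5,6,7,8,9} D(U)={3,5,6,8,9}: V {4,5,6,7,8,9}->{4,5,6,7,8}; U {3,5,6,8,9}->{5,6,8,9}
Constraint 3 (V < U) on D(V)={4,5,6,7,8} D(U)={5,6,8,9}: no change
So after all 3 constraints: D(V) = {4,5,6,7,8}

Answer: {4,5,6,7,8}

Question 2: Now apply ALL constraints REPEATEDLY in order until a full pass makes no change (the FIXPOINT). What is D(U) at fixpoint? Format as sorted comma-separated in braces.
Answer: {5,6,8,9}

Derivation:
pass 0 (initial): D(U)={3,5,6,8,9}
pass 1: U {3,5,6,8,9}->{5,6,8,9}; V {4,5,6,7,8,9}->{4,5,6,7,8}
pass 2: no change
Fixpoint after 2 passes: D(U) = {5,6,8,9}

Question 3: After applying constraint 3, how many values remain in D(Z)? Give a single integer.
Constraint 1 (Z != V) on D(Z)={3,5,6,7,8,9} D(V)={4,5,6,7,8,9}: no change
Constraint 2 (V < U) on D(V)={4,5,6,7,8,9} D(U)={3,5,6,8,9}: V {4,5,6,7,8,9}->{4,5,6,7,8}; U {3,5,6,8,9}->{5,6,8,9}
Constraint 3 (V < U) on D(V)={4,5,6,7,8} D(U)={5,6,8,9}: no change
So after constraint 3: D(Z)={3,5,6,7,8,9}, size = 6

Answer: 6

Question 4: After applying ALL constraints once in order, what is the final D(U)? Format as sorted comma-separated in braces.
Answer: {5,6,8,9}

Derivation:
Constraint 1 (Z != V) on D(Z)={3,5,6,7,8,9} D(V)={4,5,6,7,8,9}: no change
Constraint 2 (V < U) on D(V)={4,5,6,7,8,9} D(U)={3,5,6,8,9}: V {4,5,6,7,8,9}->{4,5,6,7,8}; U {3,5,6,8,9}->{5,6,8,9}
Constraint 3 (V < U) on D(V)={4,5,6,7,8} D(U)={5,6,8,9}: no change
So after all 3 constraints: D(U) = {5,6,8,9}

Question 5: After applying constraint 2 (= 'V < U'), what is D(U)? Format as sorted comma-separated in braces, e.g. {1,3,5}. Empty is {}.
Answer: {5,6,8,9}

Derivation:
Constraint 1 (Z != V) on D(Z)={3,5,6,7,8,9} D(V)={4,5,6,7,8,9}: no change
Constraint 2 (V < U) on D(V)={4,5,6,7,8,9} D(U)={3,5,6,8,9}: V {4,5,6,7,8,9}->{4,5,6,7,8}; U {3,5,6,8,9}->{5,6,8,9}
So after constraint 2: D(U) = {5,6,8,9}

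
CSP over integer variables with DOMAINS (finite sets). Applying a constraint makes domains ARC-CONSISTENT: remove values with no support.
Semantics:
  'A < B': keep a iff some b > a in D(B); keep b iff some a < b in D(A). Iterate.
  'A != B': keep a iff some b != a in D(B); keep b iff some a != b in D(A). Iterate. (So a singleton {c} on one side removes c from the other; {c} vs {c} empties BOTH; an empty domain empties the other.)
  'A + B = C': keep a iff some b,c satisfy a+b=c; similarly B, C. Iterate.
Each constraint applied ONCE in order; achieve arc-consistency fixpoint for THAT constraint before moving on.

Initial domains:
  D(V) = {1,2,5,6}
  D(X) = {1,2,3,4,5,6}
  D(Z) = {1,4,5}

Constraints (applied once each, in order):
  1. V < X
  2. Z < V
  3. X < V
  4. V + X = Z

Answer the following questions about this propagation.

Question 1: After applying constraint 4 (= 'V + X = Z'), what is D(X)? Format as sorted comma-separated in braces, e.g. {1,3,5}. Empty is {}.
Answer: {}

Derivation:
Constraint 1 (V < X) on D(V)={1,2,5,6} D(X)={1,2,3,4,5,6}: V {1,2,5,6}->{1,2,5}; X {1,2,3,4,5,6}->{2,3,4,5,6}
Constraint 2 (Z < V) on D(Z)={1,4,5} D(V)={1,2,5}: Z {1,4,5}->{1,4}; V {1,2,5}->{2,5}
Constraint 3 (X < V) on D(X)={2,3,4,5,6} D(V)={2,5}: X {2,3,4,5,6}->{2,3,4}; V {2,5}->{5}
Constraint 4 (V + X = Z) on D(V)={5} D(X)={2,3,4} D(Z)={1,4}: V {5}->{}; X {2,3,4}->{}; Z {1,4}->{}
So after constraint 4: D(X) = {}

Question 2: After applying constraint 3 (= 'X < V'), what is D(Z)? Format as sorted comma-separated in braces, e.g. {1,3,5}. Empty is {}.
Constraint 1 (V < X) on D(V)={1,2,5,6} D(X)={1,2,3,4,5,6}: V {1,2,5,6}->{1,2,5}; X {1,2,3,4,5,6}->{2,3,4,5,6}
Constraint 2 (Z < V) on D(Z)={1,4,5} D(V)={1,2,5}: Z {1,4,5}->{1,4}; V {1,2,5}->{2,5}
Constraint 3 (X < V) on D(X)={2,3,4,5,6} D(V)={2,5}: X {2,3,4,5,6}->{2,3,4}; V {2,5}->{5}
So after constraint 3: D(Z) = {1,4}

Answer: {1,4}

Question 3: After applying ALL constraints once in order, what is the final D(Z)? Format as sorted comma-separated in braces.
Constraint 1 (V < X) on D(V)={1,2,5,6} D(X)={1,2,3,4,5,6}: V {1,2,5,6}->{1,2,5}; X {1,2,3,4,5,6}->{2,3,4,5,6}
Constraint 2 (Z < V) on D(Z)={1,4,5} D(V)={1,2,5}: Z {1,4,5}->{1,4}; V {1,2,5}->{2,5}
Constraint 3 (X < V) on D(X)={2,3,4,5,6} D(V)={2,5}: X {2,3,4,5,6}->{2,3,4}; V {2,5}->{5}
Constraint 4 (V + X = Z) on D(V)={5} D(X)={2,3,4} D(Z)={1,4}: V {5}->{}; X {2,3,4}->{}; Z {1,4}->{}
So after all 4 constraints: D(Z) = {}

Answer: {}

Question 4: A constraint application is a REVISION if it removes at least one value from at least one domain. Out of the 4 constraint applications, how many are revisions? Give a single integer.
Answer: 4

Derivation:
Constraint 1 (V < X) on D(V)={1,2,5,6} D(X)={1,2,3,4,5,6}: V {1,2,5,6}->{1,2,5}; X {1,2,3,4,5,6}->{2,3,4,5,6} => REVISION
Constraint 2 (Z < V) on D(Z)={1,4,5} D(V)={1,2,5}: Z {1,4,5}->{1,4}; V {1,2,5}->{2,5} => REVISION
Constraint 3 (X < V) on D(X)={2,3,4,5,6} D(V)={2,5}: X {2,3,4,5,6}->{2,3,4}; V {2,5}->{5} => REVISION
Constraint 4 (V + X = Z) on D(V)={5} D(X)={2,3,4} D(Z)={1,4}: V {5}->{}; X {2,3,4}->{}; Z {1,4}->{} => REVISION
Total revisions = 4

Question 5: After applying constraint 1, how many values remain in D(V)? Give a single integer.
Answer: 3

Derivation:
Constraint 1 (V < X) on D(V)={1,2,5,6} D(X)={1,2,3,4,5,6}: V {1,2,5,6}->{1,2,5}; X {1,2,3,4,5,6}->{2,3,4,5,6}
So after constraint 1: D(V)={1,2,5}, size = 3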